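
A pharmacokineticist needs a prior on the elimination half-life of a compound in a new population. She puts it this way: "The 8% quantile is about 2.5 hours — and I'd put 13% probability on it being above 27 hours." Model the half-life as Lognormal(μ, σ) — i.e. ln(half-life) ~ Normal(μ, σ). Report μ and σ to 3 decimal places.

If T ~ Lognormal(μ,σ) then ln T ~ Normal(μ,σ), so the p-quantile of ln T is μ + z_p·σ.
ln(2.5) = 0.9163 and ln(27) = 3.296; z_{0.08} = -1.405, z_{0.87} = 1.126.
σ = (3.296 − 0.9163)/(1.126 − (-1.405)) = 0.940.
μ = 0.9163 − (-1.405)·0.940 = 2.237.

μ ≈ 2.237, σ ≈ 0.940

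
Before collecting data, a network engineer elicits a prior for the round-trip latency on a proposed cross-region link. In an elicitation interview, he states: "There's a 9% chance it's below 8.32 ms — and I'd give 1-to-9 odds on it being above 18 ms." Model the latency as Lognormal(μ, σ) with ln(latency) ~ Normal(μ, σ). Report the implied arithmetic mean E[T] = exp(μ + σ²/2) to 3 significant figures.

If T ~ Lognormal(μ,σ) then ln T ~ Normal(μ,σ), so the p-quantile of ln T is μ + z_p·σ.
ln(8.32) = 2.119 and ln(18) = 2.89; z_{0.09} = -1.341, z_{0.9} = 1.282.
σ = (2.89 − 2.119)/(1.282 − (-1.341)) = 0.294.
μ = 2.119 − (-1.341)·0.294 = 2.513.
E[T] = exp(μ + σ²/2) = exp(2.513 + 0.0433) = 12.9 ms.

E[T] ≈ 12.9 ms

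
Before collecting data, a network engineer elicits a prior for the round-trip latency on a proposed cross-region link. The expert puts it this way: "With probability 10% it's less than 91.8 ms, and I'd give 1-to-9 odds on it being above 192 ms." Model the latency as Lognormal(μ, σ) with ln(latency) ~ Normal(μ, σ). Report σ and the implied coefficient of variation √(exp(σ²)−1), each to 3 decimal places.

If T ~ Lognormal(μ,σ) then ln T ~ Normal(μ,σ), so the p-quantile of ln T is μ + z_p·σ.
ln(91.8) = 4.52 and ln(192) = 5.257; z_{0.1} = -1.282, z_{0.9} = 1.282.
σ = (5.257 − 4.52)/(1.282 − (-1.282)) = 0.288.
μ = 4.52 − (-1.282)·0.288 = 4.889.
CV = √(exp(σ²)−1) = √(exp(0.0829)−1) = 0.294.

σ ≈ 0.288, CV ≈ 0.294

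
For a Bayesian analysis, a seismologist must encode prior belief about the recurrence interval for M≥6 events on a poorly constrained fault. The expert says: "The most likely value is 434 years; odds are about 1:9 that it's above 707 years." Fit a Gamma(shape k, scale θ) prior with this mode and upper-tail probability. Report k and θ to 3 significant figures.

k ≈ 8.91, θ ≈ 54.9

Gamma(k,θ) with k>1 has mode (k−1)θ, so θ = 434/(k−1).
Need P(X < 707) = 0.9 with θ tied to k this way. Start at k = 2, θ = 434: P(X<707) ≈ 0.484.
Too low — raise k to concentrate. Iterating converges to k ≈ 8.91.
Then θ = 434/(8.91−1) ≈ 54.9.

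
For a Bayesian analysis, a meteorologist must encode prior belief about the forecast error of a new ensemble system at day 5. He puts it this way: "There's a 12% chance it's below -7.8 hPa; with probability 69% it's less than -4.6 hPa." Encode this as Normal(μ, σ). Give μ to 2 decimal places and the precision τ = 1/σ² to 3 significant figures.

For Normal(μ,σ), the p-quantile is μ + z_p·σ. Here z_{0.12} = -1.175, z_{0.69} = 0.4959.
So -7.8 = μ − 1.175σ and -4.6 = μ + 0.4959σ.
Subtracting: σ = (-4.6 − -7.8)/(0.4959 − (-1.175)) = 1.92.
Then μ = -7.8 − (-1.175)·1.92 = -5.55.
Precision τ = 1/σ² = 1/1.915² = 0.273.

μ = -5.55, τ = 0.273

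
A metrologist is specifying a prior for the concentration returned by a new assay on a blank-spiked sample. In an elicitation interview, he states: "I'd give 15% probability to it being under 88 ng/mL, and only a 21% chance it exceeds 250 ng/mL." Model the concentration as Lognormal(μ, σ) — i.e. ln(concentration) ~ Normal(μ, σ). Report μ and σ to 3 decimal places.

If T ~ Lognormal(μ,σ) then ln T ~ Normal(μ,σ), so the p-quantile of ln T is μ + z_p·σ.
ln(88) = 4.477 and ln(250) = 5.521; z_{0.15} = -1.036, z_{0.79} = 0.8064.
σ = (5.521 − 4.477)/(0.8064 − (-1.036)) = 0.567.
μ = 4.477 − (-1.036)·0.567 = 5.065.

μ ≈ 5.065, σ ≈ 0.567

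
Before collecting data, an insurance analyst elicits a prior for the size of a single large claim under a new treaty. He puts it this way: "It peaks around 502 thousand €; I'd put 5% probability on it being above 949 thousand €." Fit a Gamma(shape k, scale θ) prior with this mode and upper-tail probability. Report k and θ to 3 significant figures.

k ≈ 7.86, θ ≈ 73.2

Gamma(k,θ) with k>1 has mode (k−1)θ, so θ = 502/(k−1).
Need P(X < 949) = 0.95 with θ tied to k this way. Start at k = 2, θ = 502: P(X<949) ≈ 0.564.
Too low — raise k to concentrate. Iterating converges to k ≈ 7.86.
Then θ = 502/(7.86−1) ≈ 73.2.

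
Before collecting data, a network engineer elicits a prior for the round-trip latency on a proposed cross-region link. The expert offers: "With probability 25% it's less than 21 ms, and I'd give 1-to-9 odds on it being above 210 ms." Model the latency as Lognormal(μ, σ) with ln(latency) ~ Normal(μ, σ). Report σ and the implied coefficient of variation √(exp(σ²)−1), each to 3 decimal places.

σ ≈ 1.177, CV ≈ 1.731

If T ~ Lognormal(μ,σ) then ln T ~ Normal(μ,σ), so the p-quantile of ln T is μ + z_p·σ.
ln(21) = 3.045 and ln(210) = 5.347; z_{0.25} = -0.6745, z_{0.9} = 1.282.
σ = (5.347 − 3.045)/(1.282 − (-0.6745)) = 1.177.
μ = 3.045 − (-0.6745)·1.177 = 3.839.
CV = √(exp(σ²)−1) = √(exp(1.3857)−1) = 1.731.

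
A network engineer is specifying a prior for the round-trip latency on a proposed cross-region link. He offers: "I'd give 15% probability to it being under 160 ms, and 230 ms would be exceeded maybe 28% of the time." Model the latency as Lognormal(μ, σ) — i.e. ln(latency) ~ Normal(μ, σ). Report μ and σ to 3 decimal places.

μ ≈ 5.307, σ ≈ 0.224

If T ~ Lognormal(μ,σ) then ln T ~ Normal(μ,σ), so the p-quantile of ln T is μ + z_p·σ.
ln(160) = 5.075 and ln(230) = 5.438; z_{0.15} = -1.036, z_{0.72} = 0.5828.
σ = (5.438 − 5.075)/(0.5828 − (-1.036)) = 0.224.
μ = 5.075 − (-1.036)·0.224 = 5.307.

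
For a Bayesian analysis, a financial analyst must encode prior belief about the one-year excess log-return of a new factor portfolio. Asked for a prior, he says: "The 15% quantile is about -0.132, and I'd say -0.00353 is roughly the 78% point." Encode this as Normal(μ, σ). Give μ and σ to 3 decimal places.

μ = -0.058, σ = 0.071

The p-quantile of Normal(μ,σ) is μ + z_p·σ, with z_{0.15} = -1.036 and z_{0.78} = 0.7722.
Eliminate σ: μ = (z₂·x₁ − z₁·x₂)/(z₂ − z₁) = (0.7722·-0.132 − (-1.036)·-0.00353)/1.809 = -0.058.
Then σ = (x₂ − x₁)/(z₂ − z₁) = (-0.00353 − -0.132)/1.809 = 0.071.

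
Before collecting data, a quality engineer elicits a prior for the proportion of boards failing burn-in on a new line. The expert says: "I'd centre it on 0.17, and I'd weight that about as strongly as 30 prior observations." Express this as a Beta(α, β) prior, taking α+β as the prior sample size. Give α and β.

α = 5.1, β = 24.9

Under the effective-sample-size interpretation, Beta(α, β) has prior mean α/(α+β) and prior sample size α+β.
So α+β = 30 and α/(α+β) = 0.17, giving α = 0.17·30 = 5.1 and β = 30 − 5.1 = 24.9.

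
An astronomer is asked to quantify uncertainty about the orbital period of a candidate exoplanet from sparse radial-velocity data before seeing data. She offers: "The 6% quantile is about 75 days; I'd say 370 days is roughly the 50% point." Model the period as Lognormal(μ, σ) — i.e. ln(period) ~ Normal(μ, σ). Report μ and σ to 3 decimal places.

If T ~ Lognormal(μ,σ) then ln T ~ Normal(μ,σ), so the p-quantile of ln T is μ + z_p·σ.
ln(75) = 4.317 and ln(370) = 5.914; z_{0.06} = -1.555, z_{0.5} = 0.
σ = (5.914 − 4.317)/(0 − (-1.555)) = 1.027.
μ = 4.317 − (-1.555)·1.027 = 5.914.

μ ≈ 5.914, σ ≈ 1.027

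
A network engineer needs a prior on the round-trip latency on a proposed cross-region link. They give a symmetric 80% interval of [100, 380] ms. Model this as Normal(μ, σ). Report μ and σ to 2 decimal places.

μ = 240.00, σ = 109.24

A symmetric 80% interval runs μ ± z·σ with z = 1.282.
Half-width = 140, so σ = 140/1.282 = 109.24.
μ is the interval midpoint, 240.00.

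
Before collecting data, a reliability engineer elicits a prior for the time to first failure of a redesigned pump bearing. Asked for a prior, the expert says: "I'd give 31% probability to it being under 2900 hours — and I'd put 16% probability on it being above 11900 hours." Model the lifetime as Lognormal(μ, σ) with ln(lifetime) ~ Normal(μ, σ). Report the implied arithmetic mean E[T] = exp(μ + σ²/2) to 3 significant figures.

E[T] ≈ 7270 hours

If T ~ Lognormal(μ,σ) then ln T ~ Normal(μ,σ), so the p-quantile of ln T is μ + z_p·σ.
ln(2900) = 7.972 and ln(11900) = 9.384; z_{0.31} = -0.4959, z_{0.84} = 0.9945.
σ = (9.384 − 7.972)/(0.9945 − (-0.4959)) = 0.947.
μ = 7.972 − (-0.4959)·0.947 = 8.442.
E[T] = exp(μ + σ²/2) = exp(8.442 + 0.4487) = 7270 hours.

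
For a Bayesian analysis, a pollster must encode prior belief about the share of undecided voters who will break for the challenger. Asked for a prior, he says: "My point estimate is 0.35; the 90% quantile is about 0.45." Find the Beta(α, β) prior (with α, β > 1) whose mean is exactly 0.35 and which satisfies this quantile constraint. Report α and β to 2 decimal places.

α ≈ 13.39, β ≈ 24.86

With mean 0.35 fixed, write α = 0.35s, β = 0.65s where s = α+β.
Need P(θ < 0.45) = 0.9 under Beta(0.35s, 0.65s). Normal approximation: (q−m)/√(m(1−m)/s) ≈ z_{0.9} = 1.28, so s ≈ 0.35·0.65·(1.28)²/(0.45−0.35)² = 37.4.
At s = 37.4: P(θ<0.45) ≈ 0.897. Adjusting to match 0.9 gives s ≈ 38.25.
So α = 0.35·38.25 ≈ 13.39, β = 0.65·38.25 ≈ 24.86.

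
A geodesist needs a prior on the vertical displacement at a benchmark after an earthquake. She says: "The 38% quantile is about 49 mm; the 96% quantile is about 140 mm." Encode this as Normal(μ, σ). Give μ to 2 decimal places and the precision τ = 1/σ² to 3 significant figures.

μ = 62.52, τ = 0.000511

For Normal(μ,σ), the p-quantile is μ + z_p·σ. Here z_{0.38} = -0.3055, z_{0.96} = 1.751.
So 49 = μ − 0.3055σ and 140 = μ + 1.751σ.
Subtracting: σ = (140 − 49)/(1.751 − (-0.3055)) = 44.26.
Then μ = 49 − (-0.3055)·44.26 = 62.52.
Precision τ = 1/σ² = 1/44.26² = 0.000511.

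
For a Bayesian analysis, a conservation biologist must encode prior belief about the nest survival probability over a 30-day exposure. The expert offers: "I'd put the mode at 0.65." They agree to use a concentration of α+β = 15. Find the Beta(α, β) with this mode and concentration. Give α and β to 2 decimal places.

For α,β > 1 the Beta mode is (α−1)/(α+β−2). With α+β = 15, the mode is (α−1)/13.
Set (α−1)/13 = 0.65 → α = 1 + 0.65·13 = 9.45.
β = 15 − α = 5.55.

α = 9.45, β = 5.55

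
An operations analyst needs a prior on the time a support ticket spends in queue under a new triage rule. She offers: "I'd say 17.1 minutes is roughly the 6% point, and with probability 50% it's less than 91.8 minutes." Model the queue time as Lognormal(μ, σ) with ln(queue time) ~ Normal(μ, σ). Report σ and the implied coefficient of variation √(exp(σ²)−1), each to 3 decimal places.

σ ≈ 1.081, CV ≈ 1.489

If T ~ Lognormal(μ,σ) then ln T ~ Normal(μ,σ), so the p-quantile of ln T is μ + z_p·σ.
ln(17.1) = 2.839 and ln(91.8) = 4.52; z_{0.06} = -1.555, z_{0.5} = 0.
σ = (4.52 − 2.839)/(0 − (-1.555)) = 1.081.
μ = 2.839 − (-1.555)·1.081 = 4.520.
CV = √(exp(σ²)−1) = √(exp(1.1683)−1) = 1.489.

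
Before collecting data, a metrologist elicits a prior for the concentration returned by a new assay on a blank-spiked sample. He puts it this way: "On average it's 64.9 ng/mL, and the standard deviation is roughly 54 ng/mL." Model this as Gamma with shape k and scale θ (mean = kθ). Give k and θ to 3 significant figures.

k ≈ 1.44, θ ≈ 44.9

For Gamma(k, scale θ): mean = kθ, variance = kθ², so CV = 1/√k.
CV = SD/mean = 54/64.9 = 0.832, hence k = 1/CV² = 1.44.
Then θ = mean/k = 64.9/1.44 = 44.9.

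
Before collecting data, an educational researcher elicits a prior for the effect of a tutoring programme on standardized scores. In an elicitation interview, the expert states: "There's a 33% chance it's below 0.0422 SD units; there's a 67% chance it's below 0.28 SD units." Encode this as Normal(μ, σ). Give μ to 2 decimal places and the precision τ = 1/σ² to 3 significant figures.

The p-quantile of Normal(μ,σ) is μ + z_p·σ, with z_{0.33} = -0.4399 and z_{0.67} = 0.4399.
Eliminate σ: μ = (z₂·x₁ − z₁·x₂)/(z₂ − z₁) = (0.4399·0.0422 − (-0.4399)·0.28)/0.8798 = 0.16.
Then σ = (x₂ − x₁)/(z₂ − z₁) = (0.28 − 0.0422)/0.8798 = 0.27.
Precision τ = 1/σ² = 1/0.2703² = 13.7.

μ = 0.16, τ = 13.7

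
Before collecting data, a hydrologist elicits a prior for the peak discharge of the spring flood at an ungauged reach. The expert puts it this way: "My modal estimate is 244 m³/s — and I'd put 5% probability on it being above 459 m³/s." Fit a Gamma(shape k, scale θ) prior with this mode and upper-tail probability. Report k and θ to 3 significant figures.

k ≈ 7.97, θ ≈ 35

Gamma(k,θ) with k>1 has mode (k−1)θ, so θ = 244/(k−1).
Need P(X < 459) = 0.95 with θ tied to k this way. Start at k = 2, θ = 244: P(X<459) ≈ 0.561.
Too low — raise k to concentrate. Iterating converges to k ≈ 7.97.
Then θ = 244/(7.97−1) ≈ 35.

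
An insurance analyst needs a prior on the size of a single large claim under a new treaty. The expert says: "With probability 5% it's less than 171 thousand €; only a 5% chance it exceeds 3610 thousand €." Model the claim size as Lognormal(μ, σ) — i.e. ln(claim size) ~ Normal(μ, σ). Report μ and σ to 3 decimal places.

μ ≈ 6.667, σ ≈ 0.927

If T ~ Lognormal(μ,σ) then ln T ~ Normal(μ,σ), so the p-quantile of ln T is μ + z_p·σ.
ln(171) = 5.142 and ln(3610) = 8.191; z_{0.05} = -1.645, z_{0.95} = 1.645.
σ = (8.191 − 5.142)/(1.645 − (-1.645)) = 0.927.
μ = 5.142 − (-1.645)·0.927 = 6.667.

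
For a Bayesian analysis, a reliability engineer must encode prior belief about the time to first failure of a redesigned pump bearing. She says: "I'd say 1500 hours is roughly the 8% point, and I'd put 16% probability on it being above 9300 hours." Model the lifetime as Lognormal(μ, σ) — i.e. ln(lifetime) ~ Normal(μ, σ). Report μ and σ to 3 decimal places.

If T ~ Lognormal(μ,σ) then ln T ~ Normal(μ,σ), so the p-quantile of ln T is μ + z_p·σ.
ln(1500) = 7.313 and ln(9300) = 9.138; z_{0.08} = -1.405, z_{0.84} = 0.9945.
σ = (9.138 − 7.313)/(0.9945 − (-1.405)) = 0.760.
μ = 7.313 − (-1.405)·0.760 = 8.382.

μ ≈ 8.382, σ ≈ 0.760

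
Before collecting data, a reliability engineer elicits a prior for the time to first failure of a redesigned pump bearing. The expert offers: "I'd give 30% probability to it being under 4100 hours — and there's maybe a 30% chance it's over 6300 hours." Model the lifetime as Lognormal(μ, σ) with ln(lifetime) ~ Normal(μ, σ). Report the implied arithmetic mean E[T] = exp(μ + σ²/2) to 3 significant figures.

E[T] ≈ 5530 hours

If T ~ Lognormal(μ,σ) then ln T ~ Normal(μ,σ), so the p-quantile of ln T is μ + z_p·σ.
ln(4100) = 8.319 and ln(6300) = 8.748; z_{0.3} = -0.5244, z_{0.7} = 0.5244.
σ = (8.748 − 8.319)/(0.5244 − (-0.5244)) = 0.410.
μ = 8.319 − (-0.5244)·0.410 = 8.534.
E[T] = exp(μ + σ²/2) = exp(8.534 + 0.0839) = 5530 hours.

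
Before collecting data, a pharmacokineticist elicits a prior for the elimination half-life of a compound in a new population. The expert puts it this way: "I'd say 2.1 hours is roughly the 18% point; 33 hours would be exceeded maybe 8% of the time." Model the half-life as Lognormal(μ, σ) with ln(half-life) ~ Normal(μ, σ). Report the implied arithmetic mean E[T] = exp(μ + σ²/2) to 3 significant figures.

E[T] ≈ 12.6 hours

If T ~ Lognormal(μ,σ) then ln T ~ Normal(μ,σ), so the p-quantile of ln T is μ + z_p·σ.
ln(2.1) = 0.7419 and ln(33) = 3.497; z_{0.18} = -0.9154, z_{0.92} = 1.405.
σ = (3.497 − 0.7419)/(1.405 − (-0.9154)) = 1.187.
μ = 0.7419 − (-0.9154)·1.187 = 1.829.
E[T] = exp(μ + σ²/2) = exp(1.829 + 0.7046) = 12.6 hours.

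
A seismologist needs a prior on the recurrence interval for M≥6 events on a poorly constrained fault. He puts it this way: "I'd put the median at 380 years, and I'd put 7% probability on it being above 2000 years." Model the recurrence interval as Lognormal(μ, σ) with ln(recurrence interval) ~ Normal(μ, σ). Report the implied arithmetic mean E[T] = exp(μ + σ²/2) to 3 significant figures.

If T ~ Lognormal(μ,σ) then ln T ~ Normal(μ,σ), so the p-quantile of ln T is μ + z_p·σ.
ln(380) = 5.94 and ln(2000) = 7.601; z_{0.5} = 0, z_{0.93} = 1.476.
σ = (7.601 − 5.94)/(1.476 − (0)) = 1.125.
μ = 5.94 − (0)·1.125 = 5.940.
E[T] = exp(μ + σ²/2) = exp(5.940 + 0.6332) = 716 years.

E[T] ≈ 716 years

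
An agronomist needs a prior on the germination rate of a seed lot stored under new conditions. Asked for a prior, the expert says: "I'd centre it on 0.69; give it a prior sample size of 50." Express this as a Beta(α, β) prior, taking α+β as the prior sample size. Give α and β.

α = 34.5, β = 15.5

Under the effective-sample-size interpretation, Beta(α, β) has prior mean α/(α+β) and prior sample size α+β.
So α+β = 50 and α/(α+β) = 0.69, giving α = 0.69·50 = 34.5 and β = 50 − 34.5 = 15.5.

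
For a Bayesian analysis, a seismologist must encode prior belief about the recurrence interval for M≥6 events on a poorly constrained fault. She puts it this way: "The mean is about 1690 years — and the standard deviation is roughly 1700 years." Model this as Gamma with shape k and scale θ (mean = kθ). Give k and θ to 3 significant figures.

k ≈ 0.988, θ ≈ 1710

For Gamma(k, scale θ): mean = kθ, variance = kθ², so CV = 1/√k.
CV = SD/mean = 1700/1690 = 1.006, hence k = 1/CV² = 0.988.
Then θ = mean/k = 1690/0.988 = 1710.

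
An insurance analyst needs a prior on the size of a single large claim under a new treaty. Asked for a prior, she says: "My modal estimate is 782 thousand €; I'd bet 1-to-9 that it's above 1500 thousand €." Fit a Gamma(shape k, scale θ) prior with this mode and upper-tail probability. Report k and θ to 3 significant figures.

k ≈ 5.51, θ ≈ 173

Gamma(k,θ) with k>1 has mode (k−1)θ, so θ = 782/(k−1).
Need P(X < 1500) = 0.9 with θ tied to k this way. Start at k = 2, θ = 782: P(X<1500) ≈ 0.571.
Too low — raise k to concentrate. Iterating converges to k ≈ 5.51.
Then θ = 782/(5.51−1) ≈ 173.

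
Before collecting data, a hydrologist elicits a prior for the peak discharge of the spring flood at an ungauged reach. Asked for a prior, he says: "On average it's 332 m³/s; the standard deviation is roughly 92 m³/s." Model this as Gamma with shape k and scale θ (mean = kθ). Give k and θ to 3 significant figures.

For Gamma(k, scale θ): mean = kθ, variance = kθ², so CV = 1/√k.
CV = SD/mean = 92/332 = 0.2771, hence k = 1/CV² = 13.
Then θ = mean/k = 332/13 = 25.5.

k ≈ 13, θ ≈ 25.5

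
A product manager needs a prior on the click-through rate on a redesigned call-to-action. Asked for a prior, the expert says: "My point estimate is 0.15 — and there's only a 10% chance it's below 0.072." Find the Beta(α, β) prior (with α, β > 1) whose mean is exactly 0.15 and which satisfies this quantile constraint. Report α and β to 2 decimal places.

With mean 0.15 fixed, write α = 0.15s, β = 0.85s where s = α+β.
Need P(θ < 0.072) = 0.1 under Beta(0.15s, 0.85s). Normal approximation: (q−m)/√(m(1−m)/s) ≈ z_{0.1} = -1.28, so s ≈ 0.15·0.85·(-1.28)²/(0.072−0.15)² = 34.4.
At s = 34.4: P(θ<0.072) ≈ 0.076. Adjusting to match 0.1 gives s ≈ 28.49.
So α = 0.15·28.49 ≈ 4.27, β = 0.85·28.49 ≈ 24.21.

α ≈ 4.27, β ≈ 24.21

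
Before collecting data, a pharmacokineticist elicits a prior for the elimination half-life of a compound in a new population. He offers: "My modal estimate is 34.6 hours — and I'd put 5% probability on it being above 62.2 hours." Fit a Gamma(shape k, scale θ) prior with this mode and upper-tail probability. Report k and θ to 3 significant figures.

Gamma(k,θ) with k>1 has mode (k−1)θ, so θ = 34.6/(k−1).
Need P(X < 62.2) = 0.95 with θ tied to k this way. Start at k = 2, θ = 34.6: P(X<62.2) ≈ 0.536.
Too low — raise k to concentrate. Iterating converges to k ≈ 9.1.
Then θ = 34.6/(9.1−1) ≈ 4.27.

k ≈ 9.1, θ ≈ 4.27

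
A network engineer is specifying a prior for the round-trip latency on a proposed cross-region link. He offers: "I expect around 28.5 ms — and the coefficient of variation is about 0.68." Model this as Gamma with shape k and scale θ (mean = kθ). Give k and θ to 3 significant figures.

k ≈ 2.16, θ ≈ 13.2

For Gamma(k, scale θ): mean = kθ, variance = kθ², so CV = 1/√k.
CV = 0.68, hence k = 1/CV² = 2.16.
Then θ = mean/k = 28.5/2.16 = 13.2.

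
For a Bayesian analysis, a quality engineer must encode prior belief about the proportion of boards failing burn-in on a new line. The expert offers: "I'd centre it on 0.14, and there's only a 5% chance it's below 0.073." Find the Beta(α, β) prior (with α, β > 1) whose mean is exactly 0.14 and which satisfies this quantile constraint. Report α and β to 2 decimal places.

α ≈ 8.02, β ≈ 49.27

With mean 0.14 fixed, write α = 0.14s, β = 0.86s where s = α+β.
Need P(θ < 0.073) = 0.05 under Beta(0.14s, 0.86s). Normal approximation: (q−m)/√(m(1−m)/s) ≈ z_{0.05} = -1.64, so s ≈ 0.14·0.86·(-1.64)²/(0.073−0.14)² = 72.6.
At s = 72.6: P(θ<0.073) ≈ 0.030. Adjusting to match 0.05 gives s ≈ 57.29.
So α = 0.14·57.29 ≈ 8.02, β = 0.86·57.29 ≈ 49.27.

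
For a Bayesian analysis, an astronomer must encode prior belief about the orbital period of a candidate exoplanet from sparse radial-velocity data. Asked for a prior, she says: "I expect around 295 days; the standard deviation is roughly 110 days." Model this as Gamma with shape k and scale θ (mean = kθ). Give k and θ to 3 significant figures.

For Gamma(k, scale θ): mean = kθ, variance = kθ², so CV = 1/√k.
CV = SD/mean = 110/295 = 0.3729, hence k = 1/CV² = 7.19.
Then θ = mean/k = 295/7.19 = 41.

k ≈ 7.19, θ ≈ 41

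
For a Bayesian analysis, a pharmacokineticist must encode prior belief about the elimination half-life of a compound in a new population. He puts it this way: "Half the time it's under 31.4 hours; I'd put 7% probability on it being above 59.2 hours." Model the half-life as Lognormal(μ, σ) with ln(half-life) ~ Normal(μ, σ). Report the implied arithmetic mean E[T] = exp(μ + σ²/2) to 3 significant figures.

E[T] ≈ 34.4 hours

If T ~ Lognormal(μ,σ) then ln T ~ Normal(μ,σ), so the p-quantile of ln T is μ + z_p·σ.
ln(31.4) = 3.447 and ln(59.2) = 4.081; z_{0.5} = 0, z_{0.93} = 1.476.
σ = (4.081 − 3.447)/(1.476 − (0)) = 0.430.
μ = 3.447 − (0)·0.430 = 3.447.
E[T] = exp(μ + σ²/2) = exp(3.447 + 0.0923) = 34.4 hours.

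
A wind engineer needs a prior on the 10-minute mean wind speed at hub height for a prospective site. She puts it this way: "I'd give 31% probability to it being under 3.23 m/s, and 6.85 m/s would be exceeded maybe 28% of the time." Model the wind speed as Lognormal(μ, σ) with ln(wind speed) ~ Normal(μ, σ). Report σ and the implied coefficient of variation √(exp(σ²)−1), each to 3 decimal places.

σ ≈ 0.697, CV ≈ 0.791

If T ~ Lognormal(μ,σ) then ln T ~ Normal(μ,σ), so the p-quantile of ln T is μ + z_p·σ.
ln(3.23) = 1.172 and ln(6.85) = 1.924; z_{0.31} = -0.4959, z_{0.72} = 0.5828.
σ = (1.924 − 1.172)/(0.5828 − (-0.4959)) = 0.697.
μ = 1.172 − (-0.4959)·0.697 = 1.518.
CV = √(exp(σ²)−1) = √(exp(0.4857)−1) = 0.791.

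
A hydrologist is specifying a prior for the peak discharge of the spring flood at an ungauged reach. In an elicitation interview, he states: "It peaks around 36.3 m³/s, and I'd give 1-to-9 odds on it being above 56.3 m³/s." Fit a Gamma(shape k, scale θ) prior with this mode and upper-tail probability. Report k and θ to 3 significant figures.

k ≈ 10.7, θ ≈ 3.74

Gamma(k,θ) with k>1 has mode (k−1)θ, so θ = 36.3/(k−1).
Need P(X < 56.3) = 0.9 with θ tied to k this way. Start at k = 2, θ = 36.3: P(X<56.3) ≈ 0.459.
Too low — raise k to concentrate. Iterating converges to k ≈ 10.7.
Then θ = 36.3/(10.7−1) ≈ 3.74.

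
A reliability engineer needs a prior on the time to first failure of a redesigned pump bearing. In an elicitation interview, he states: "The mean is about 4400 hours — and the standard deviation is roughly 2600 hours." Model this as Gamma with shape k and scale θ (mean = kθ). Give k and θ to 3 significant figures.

k ≈ 2.86, θ ≈ 1540

For Gamma(k, scale θ): mean = kθ, variance = kθ², so CV = 1/√k.
CV = SD/mean = 2600/4400 = 0.5909, hence k = 1/CV² = 2.86.
Then θ = mean/k = 4400/2.86 = 1540.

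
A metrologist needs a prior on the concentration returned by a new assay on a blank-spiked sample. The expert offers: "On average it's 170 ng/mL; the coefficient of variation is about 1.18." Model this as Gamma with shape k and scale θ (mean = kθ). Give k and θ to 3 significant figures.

k ≈ 0.718, θ ≈ 237

For Gamma(k, scale θ): mean = kθ, variance = kθ², so CV = 1/√k.
CV = 1.18, hence k = 1/CV² = 0.718.
Then θ = mean/k = 170/0.718 = 237.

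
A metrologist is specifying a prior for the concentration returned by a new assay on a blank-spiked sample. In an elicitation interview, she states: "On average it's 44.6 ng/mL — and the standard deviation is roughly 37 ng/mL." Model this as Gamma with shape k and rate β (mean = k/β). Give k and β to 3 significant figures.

For Gamma(k, rate β): mean = k/β, variance = k/β², so CV = 1/√k.
CV = SD/mean = 37/44.6 = 0.8296, hence k = 1/CV² = 1.45.
Then β = k/mean = 1.45/44.6 = 0.0326.

k ≈ 1.45, β ≈ 0.0326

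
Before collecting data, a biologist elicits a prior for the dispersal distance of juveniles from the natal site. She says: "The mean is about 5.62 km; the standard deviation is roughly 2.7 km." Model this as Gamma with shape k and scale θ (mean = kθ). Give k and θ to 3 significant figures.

For Gamma(k, scale θ): mean = kθ, variance = kθ², so CV = 1/√k.
CV = SD/mean = 2.7/5.62 = 0.4804, hence k = 1/CV² = 4.33.
Then θ = mean/k = 5.62/4.33 = 1.3.

k ≈ 4.33, θ ≈ 1.3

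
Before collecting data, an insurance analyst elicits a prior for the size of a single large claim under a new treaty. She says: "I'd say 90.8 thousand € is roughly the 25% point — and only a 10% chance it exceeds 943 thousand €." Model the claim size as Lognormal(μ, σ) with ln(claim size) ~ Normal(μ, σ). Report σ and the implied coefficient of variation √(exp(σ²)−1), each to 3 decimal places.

If T ~ Lognormal(μ,σ) then ln T ~ Normal(μ,σ), so the p-quantile of ln T is μ + z_p·σ.
ln(90.8) = 4.509 and ln(943) = 6.849; z_{0.25} = -0.6745, z_{0.9} = 1.282.
σ = (6.849 − 4.509)/(1.282 − (-0.6745)) = 1.197.
μ = 4.509 − (-0.6745)·1.197 = 5.316.
CV = √(exp(σ²)−1) = √(exp(1.4316)−1) = 1.785.

σ ≈ 1.197, CV ≈ 1.785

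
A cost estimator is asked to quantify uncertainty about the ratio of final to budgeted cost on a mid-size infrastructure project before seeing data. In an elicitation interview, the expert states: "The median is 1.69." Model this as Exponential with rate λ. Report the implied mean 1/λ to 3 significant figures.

mean ≈ 2.44

Exponential median = ln 2 / λ, so λ = ln 2 / 1.69 = 0.41.
Mean = 1/λ = 2.44.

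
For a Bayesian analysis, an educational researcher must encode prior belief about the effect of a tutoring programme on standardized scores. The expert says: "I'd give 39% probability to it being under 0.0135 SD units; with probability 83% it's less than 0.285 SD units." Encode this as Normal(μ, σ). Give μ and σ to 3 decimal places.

μ = 0.075, σ = 0.220

The p-quantile of Normal(μ,σ) is μ + z_p·σ, with z_{0.39} = -0.2793 and z_{0.83} = 0.9542.
Eliminate σ: μ = (z₂·x₁ − z₁·x₂)/(z₂ − z₁) = (0.9542·0.0135 − (-0.2793)·0.285)/1.233 = 0.075.
Then σ = (x₂ − x₁)/(z₂ − z₁) = (0.285 − 0.0135)/1.233 = 0.220.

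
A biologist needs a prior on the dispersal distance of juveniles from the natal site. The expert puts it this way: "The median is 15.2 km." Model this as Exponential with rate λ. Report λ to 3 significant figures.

λ ≈ 0.0456

Exponential median = ln 2 / λ, so λ = ln 2 / 15.2 = 0.0456.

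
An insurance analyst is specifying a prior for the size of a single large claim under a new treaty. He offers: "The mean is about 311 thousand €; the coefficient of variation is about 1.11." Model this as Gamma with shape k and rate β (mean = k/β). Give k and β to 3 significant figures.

For Gamma(k, rate β): mean = k/β, variance = k/β², so CV = 1/√k.
CV = 1.11, hence k = 1/CV² = 0.812.
Then β = k/mean = 0.812/311 = 0.00261.

k ≈ 0.812, β ≈ 0.00261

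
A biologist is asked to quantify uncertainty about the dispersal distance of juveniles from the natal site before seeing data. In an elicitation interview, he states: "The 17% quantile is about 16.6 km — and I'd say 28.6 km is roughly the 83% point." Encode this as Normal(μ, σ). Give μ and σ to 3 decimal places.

μ = 22.600, σ = 6.288

For Normal(μ,σ), the p-quantile is μ + z_p·σ. Here z_{0.17} = -0.9542, z_{0.83} = 0.9542.
So 16.6 = μ − 0.9542σ and 28.6 = μ + 0.9542σ.
Subtracting: σ = (28.6 − 16.6)/(0.9542 − (-0.9542)) = 6.288.
Then μ = 16.6 − (-0.9542)·6.288 = 22.600.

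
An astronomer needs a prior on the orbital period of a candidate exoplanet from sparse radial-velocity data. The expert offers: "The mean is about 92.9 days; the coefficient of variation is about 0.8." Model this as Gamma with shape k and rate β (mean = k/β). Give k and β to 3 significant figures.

For Gamma(k, rate β): mean = k/β, variance = k/β², so CV = 1/√k.
CV = 0.8, hence k = 1/CV² = 1.56.
Then β = k/mean = 1.56/92.9 = 0.0168.

k ≈ 1.56, β ≈ 0.0168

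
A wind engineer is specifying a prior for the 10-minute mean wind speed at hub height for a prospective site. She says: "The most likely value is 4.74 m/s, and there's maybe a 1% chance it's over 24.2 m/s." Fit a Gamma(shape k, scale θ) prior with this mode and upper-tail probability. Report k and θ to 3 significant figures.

Gamma(k,θ) with k>1 has mode (k−1)θ, so θ = 4.74/(k−1).
Need P(X < 24.2) = 0.99 with θ tied to k this way. Start at k = 2, θ = 4.74: P(X<24.2) ≈ 0.963.
Too low — raise k to concentrate. Iterating converges to k ≈ 2.47.
Then θ = 4.74/(2.47−1) ≈ 3.23.

k ≈ 2.47, θ ≈ 3.23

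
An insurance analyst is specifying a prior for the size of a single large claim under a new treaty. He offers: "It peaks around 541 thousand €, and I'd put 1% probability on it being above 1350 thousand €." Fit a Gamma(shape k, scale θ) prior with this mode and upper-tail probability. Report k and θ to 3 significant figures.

k ≈ 6.62, θ ≈ 96.3

Gamma(k,θ) with k>1 has mode (k−1)θ, so θ = 541/(k−1).
Need P(X < 1350) = 0.99 with θ tied to k this way. Start at k = 2, θ = 541: P(X<1350) ≈ 0.712.
Too low — raise k to concentrate. Iterating converges to k ≈ 6.62.
Then θ = 541/(6.62−1) ≈ 96.3.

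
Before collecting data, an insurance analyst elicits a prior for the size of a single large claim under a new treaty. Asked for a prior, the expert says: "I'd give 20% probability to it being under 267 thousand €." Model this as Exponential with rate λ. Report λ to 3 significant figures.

P(T < 267.0) = 1 − e^(−λ·267.0) = 0.2, so λ = −ln(1−0.2)/267.0 = −ln(0.8)/267.0 = 0.000836.

λ ≈ 0.000836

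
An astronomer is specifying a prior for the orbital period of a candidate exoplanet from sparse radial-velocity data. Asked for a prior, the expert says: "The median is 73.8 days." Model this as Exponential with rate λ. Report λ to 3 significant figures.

λ ≈ 0.00939

Exponential median = ln 2 / λ, so λ = ln 2 / 73.8 = 0.00939.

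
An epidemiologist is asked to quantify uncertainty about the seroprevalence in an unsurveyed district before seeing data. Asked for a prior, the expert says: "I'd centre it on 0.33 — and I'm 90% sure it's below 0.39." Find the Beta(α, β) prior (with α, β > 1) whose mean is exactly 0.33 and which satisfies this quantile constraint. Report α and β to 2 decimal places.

α ≈ 33.94, β ≈ 68.91

With mean 0.33 fixed, write α = 0.33s, β = 0.67s where s = α+β.
Need P(θ < 0.39) = 0.9 under Beta(0.33s, 0.67s). Normal approximation: (q−m)/√(m(1−m)/s) ≈ z_{0.9} = 1.28, so s ≈ 0.33·0.67·(1.28)²/(0.39−0.33)² = 100.9.
At s = 100.9: P(θ<0.39) ≈ 0.898. Adjusting to match 0.9 gives s ≈ 102.84.
So α = 0.33·102.84 ≈ 33.94, β = 0.67·102.84 ≈ 68.91.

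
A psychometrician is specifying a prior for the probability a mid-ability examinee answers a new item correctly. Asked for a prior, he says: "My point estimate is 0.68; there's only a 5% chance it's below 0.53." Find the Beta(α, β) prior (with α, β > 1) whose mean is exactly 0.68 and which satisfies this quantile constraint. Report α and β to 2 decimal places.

α ≈ 19.00, β ≈ 8.94

With mean 0.68 fixed, write α = 0.68s, β = 0.32s where s = α+β.
Need P(θ < 0.53) = 0.05 under Beta(0.68s, 0.32s). Normal approximation: (q−m)/√(m(1−m)/s) ≈ z_{0.05} = -1.64, so s ≈ 0.68·0.32·(-1.64)²/(0.53−0.68)² = 26.2.
At s = 26.2: P(θ<0.53) ≈ 0.055. Adjusting to match 0.05 gives s ≈ 27.94.
So α = 0.68·27.94 ≈ 19.00, β = 0.32·27.94 ≈ 8.94.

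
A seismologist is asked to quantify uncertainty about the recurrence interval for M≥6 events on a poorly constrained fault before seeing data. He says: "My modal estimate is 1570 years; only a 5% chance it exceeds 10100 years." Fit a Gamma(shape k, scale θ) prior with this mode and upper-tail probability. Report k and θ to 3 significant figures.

Gamma(k,θ) with k>1 has mode (k−1)θ, so θ = 1570/(k−1).
Need P(X < 10100) = 0.95 with θ tied to k this way. Start at k = 2, θ = 1570: P(X<10100) ≈ 0.988.
Too high — lower k to spread out. Iterating converges to k ≈ 1.65.
Then θ = 1570/(1.65−1) ≈ 2430.

k ≈ 1.65, θ ≈ 2430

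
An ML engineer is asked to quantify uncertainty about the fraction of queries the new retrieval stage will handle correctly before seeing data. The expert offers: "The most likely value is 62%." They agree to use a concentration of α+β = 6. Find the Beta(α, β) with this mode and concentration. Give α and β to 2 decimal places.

For α,β > 1 the Beta mode is (α−1)/(α+β−2). With α+β = 6, the mode is (α−1)/4.
Set (α−1)/4 = 0.62 → α = 1 + 0.62·4 = 3.48.
β = 6 − α = 2.52.

α = 3.48, β = 2.52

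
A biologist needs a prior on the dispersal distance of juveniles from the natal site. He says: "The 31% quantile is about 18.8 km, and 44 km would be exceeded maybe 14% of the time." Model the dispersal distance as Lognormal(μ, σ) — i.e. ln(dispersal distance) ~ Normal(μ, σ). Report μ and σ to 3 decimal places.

μ ≈ 3.201, σ ≈ 0.539

If T ~ Lognormal(μ,σ) then ln T ~ Normal(μ,σ), so the p-quantile of ln T is μ + z_p·σ.
ln(18.8) = 2.934 and ln(44) = 3.784; z_{0.31} = -0.4959, z_{0.86} = 1.08.
σ = (3.784 − 2.934)/(1.08 − (-0.4959)) = 0.539.
μ = 2.934 − (-0.4959)·0.539 = 3.201.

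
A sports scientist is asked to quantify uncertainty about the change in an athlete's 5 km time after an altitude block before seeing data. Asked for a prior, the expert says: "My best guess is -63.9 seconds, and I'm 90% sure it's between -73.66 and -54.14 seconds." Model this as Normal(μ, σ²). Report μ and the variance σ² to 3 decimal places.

μ = -63.900, σ² = 35.208

A symmetric 90% interval runs μ ± z·σ with z = 1.645.
Half-width = 9.76, so σ = 9.76/1.645 = 5.9337 and σ² = 35.208.
μ is the stated best guess, -63.900.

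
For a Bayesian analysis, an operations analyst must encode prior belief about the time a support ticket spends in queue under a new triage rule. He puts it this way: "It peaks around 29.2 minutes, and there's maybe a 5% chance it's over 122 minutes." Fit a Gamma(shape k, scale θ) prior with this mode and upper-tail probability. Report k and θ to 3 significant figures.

Gamma(k,θ) with k>1 has mode (k−1)θ, so θ = 29.2/(k−1).
Need P(X < 122) = 0.95 with θ tied to k this way. Start at k = 2, θ = 29.2: P(X<122) ≈ 0.921.
Too low — raise k to concentrate. Iterating converges to k ≈ 2.22.
Then θ = 29.2/(2.22−1) ≈ 23.9.

k ≈ 2.22, θ ≈ 23.9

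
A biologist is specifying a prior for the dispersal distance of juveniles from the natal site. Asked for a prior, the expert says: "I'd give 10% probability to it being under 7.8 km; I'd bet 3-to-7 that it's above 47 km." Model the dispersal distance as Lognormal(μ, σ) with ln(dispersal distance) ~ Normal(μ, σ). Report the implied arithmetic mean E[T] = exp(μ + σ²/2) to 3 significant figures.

E[T] ≈ 45.7 km

If T ~ Lognormal(μ,σ) then ln T ~ Normal(μ,σ), so the p-quantile of ln T is μ + z_p·σ.
ln(7.8) = 2.054 and ln(47) = 3.85; z_{0.1} = -1.282, z_{0.7} = 0.5244.
σ = (3.85 − 2.054)/(0.5244 − (-1.282)) = 0.995.
μ = 2.054 − (-1.282)·0.995 = 3.329.
E[T] = exp(μ + σ²/2) = exp(3.329 + 0.4945) = 45.7 km.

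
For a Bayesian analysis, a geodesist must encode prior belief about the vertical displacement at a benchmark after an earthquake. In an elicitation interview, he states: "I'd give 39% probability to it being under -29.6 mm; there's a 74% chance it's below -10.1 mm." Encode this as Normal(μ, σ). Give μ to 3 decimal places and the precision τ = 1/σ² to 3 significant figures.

For Normal(μ,σ), the p-quantile is μ + z_p·σ. Here z_{0.39} = -0.2793, z_{0.74} = 0.6433.
So -29.6 = μ − 0.2793σ and -10.1 = μ + 0.6433σ.
Subtracting: σ = (-10.1 − -29.6)/(0.6433 − (-0.2793)) = 21.134.
Then μ = -29.6 − (-0.2793)·21.134 = -23.697.
Precision τ = 1/σ² = 1/21.13² = 0.00224.

μ = -23.697, τ = 0.00224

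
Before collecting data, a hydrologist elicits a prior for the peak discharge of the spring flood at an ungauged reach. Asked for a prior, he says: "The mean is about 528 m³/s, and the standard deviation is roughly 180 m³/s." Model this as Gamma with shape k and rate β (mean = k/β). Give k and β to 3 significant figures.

k ≈ 8.6, β ≈ 0.0163

For Gamma(k, rate β): mean = k/β, variance = k/β², so CV = 1/√k.
CV = SD/mean = 180/528 = 0.3409, hence k = 1/CV² = 8.6.
Then β = k/mean = 8.6/528 = 0.0163.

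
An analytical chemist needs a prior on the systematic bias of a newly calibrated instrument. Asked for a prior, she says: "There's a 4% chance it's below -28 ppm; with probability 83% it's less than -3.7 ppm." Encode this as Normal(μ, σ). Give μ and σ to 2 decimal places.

For Normal(μ,σ), the p-quantile is μ + z_p·σ. Here z_{0.04} = -1.751, z_{0.83} = 0.9542.
So -28 = μ − 1.751σ and -3.7 = μ + 0.9542σ.
Subtracting: σ = (-3.7 − -28)/(0.9542 − (-1.751)) = 8.98.
Then μ = -28 − (-1.751)·8.98 = -12.27.

μ = -12.27, σ = 8.98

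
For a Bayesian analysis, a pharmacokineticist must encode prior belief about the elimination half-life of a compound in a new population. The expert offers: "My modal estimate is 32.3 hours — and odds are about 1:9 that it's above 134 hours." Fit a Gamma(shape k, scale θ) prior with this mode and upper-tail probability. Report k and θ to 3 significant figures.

k ≈ 1.9, θ ≈ 35.8

Gamma(k,θ) with k>1 has mode (k−1)θ, so θ = 32.3/(k−1).
Need P(X < 134) = 0.9 with θ tied to k this way. Start at k = 2, θ = 32.3: P(X<134) ≈ 0.919.
Too high — lower k to spread out. Iterating converges to k ≈ 1.9.
Then θ = 32.3/(1.9−1) ≈ 35.8.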